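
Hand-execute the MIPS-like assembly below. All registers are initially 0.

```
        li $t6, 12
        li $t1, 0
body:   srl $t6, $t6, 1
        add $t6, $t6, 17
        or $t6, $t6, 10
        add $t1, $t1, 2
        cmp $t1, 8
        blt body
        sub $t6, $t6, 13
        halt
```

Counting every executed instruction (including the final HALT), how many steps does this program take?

after li $t6, 12: $t6=12
after li $t1, 0: $t1=0
after srl $t6, $t6, 1: $t6=12>>1=6
after add $t6, $t6, 17: $t6=6+17=23
after or $t6, $t6, 10: $t6=23|10=31
after add $t1, $t1, 2: $t1=0+2=2
cmp $t1, 8  (cmp 2,8)
blt body: taken
after srl $t6, $t6, 1: $t6=31>>1=15
after add $t6, $t6, 17: $t6=15+17=32
after or $t6, $t6, 10: $t6=32|10=42
after add $t1, $t1, 2: $t1=2+2=4
cmp $t1, 8  (cmp 4,8)
blt body: taken
after srl $t6, $t6, 1: $t6=42>>1=21
after add $t6, $t6, 17: $t6=21+17=38
after or $t6, $t6, 10: $t6=38|10=46
after add $t1, $t1, 2: $t1=4+2=6
cmp $t1, 8  (cmp 6,8)
blt body: taken
after srl $t6, $t6, 1: $t6=46>>1=23
after add $t6, $t6, 17: $t6=23+17=40
after or $t6, $t6, 10: $t6=40|10=42
after add $t1, $t1, 2: $t1=6+2=8
cmp $t1, 8  (cmp 8,8)
blt body: not taken
after sub $t6, $t6, 13: $t6=42-13=29
halt.
Total executed instructions: 28.

28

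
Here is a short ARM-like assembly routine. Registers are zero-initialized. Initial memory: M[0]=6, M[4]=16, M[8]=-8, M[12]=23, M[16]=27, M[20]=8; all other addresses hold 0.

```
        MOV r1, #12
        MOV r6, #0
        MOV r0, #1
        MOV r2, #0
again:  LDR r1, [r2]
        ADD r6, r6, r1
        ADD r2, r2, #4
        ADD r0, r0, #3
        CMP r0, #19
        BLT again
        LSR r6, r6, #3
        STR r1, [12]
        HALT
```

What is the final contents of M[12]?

MOV r1, #12 → r1=12
MOV r6, #0 → r6=0
MOV r0, #1 → r0=1
MOV r2, #0 → r2=0
LDR r1, [r2] → r1=M[0]=6
ADD r6, r6, r1 → r6=0+6=6
ADD r2, r2, #4 → r2=0+4=4
ADD r0, r0, #3 → r0=1+3=4
CMP r0, #19  (cmp 4,19)
BLT again: taken
LDR r1, [r2] → r1=M[4]=16
ADD r6, r6, r1 → r6=6+16=22
ADD r2, r2, #4 → r2=4+4=8
ADD r0, r0, #3 → r0=4+3=7
CMP r0, #19  (cmp 7,19)
BLT again: taken
LDR r1, [r2] → r1=M[8]=-8
ADD r6, r6, r1 → r6=22+(-8)=14
ADD r2, r2, #4 → r2=8+4=12
ADD r0, r0, #3 → r0=7+3=10
CMP r0, #19  (cmp 10,19)
BLT again: taken
LDR r1, [r2] → r1=M[12]=23
ADD r6, r6, r1 → r6=14+23=37
ADD r2, r2, #4 → r2=12+4=16
ADD r0, r0, #3 → r0=10+3=13
CMP r0, #19  (cmp 13,19)
BLT again: taken
LDR r1, [r2] → r1=M[16]=27
ADD r6, r6, r1 → r6=37+27=64
ADD r2, r2, #4 → r2=16+4=20
ADD r0, r0, #3 → r0=13+3=16
CMP r0, #19  (cmp 16,19)
BLT again: taken
LDR r1, [r2] → r1=M[20]=8
ADD r6, r6, r1 → r6=64+8=72
ADD r2, r2, #4 → r2=20+4=24
ADD r0, r0, #3 → r0=16+3=19
CMP r0, #19  (cmp 19,19)
BLT again: not taken
LSR r6, r6, #3 → r6=72>>3=9
STR r1, [12] → M[12]=8
halt.

8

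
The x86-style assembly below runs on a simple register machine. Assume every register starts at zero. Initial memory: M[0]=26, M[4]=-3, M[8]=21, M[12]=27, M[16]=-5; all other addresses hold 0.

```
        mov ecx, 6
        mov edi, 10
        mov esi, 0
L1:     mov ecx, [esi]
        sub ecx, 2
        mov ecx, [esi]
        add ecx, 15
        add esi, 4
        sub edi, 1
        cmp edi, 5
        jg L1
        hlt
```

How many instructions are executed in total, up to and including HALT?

after mov ecx, 6: ecx=6
after mov edi, 10: edi=10
after mov esi, 0: esi=0
after mov ecx, [esi]: ecx=M[0]=26
after sub ecx, 2: ecx=26-2=24
after mov ecx, [esi]: ecx=M[0]=26
after add ecx, 15: ecx=26+15=41
after add esi, 4: esi=0+4=4
after sub edi, 1: edi=10-1=9
cmp edi, 5  (cmp 9,5)
jg L1: taken
after mov ecx, [esi]: ecx=M[4]=-3
after sub ecx, 2: ecx=(-3)-2=-5
after mov ecx, [esi]: ecx=M[4]=-3
after add ecx, 15: ecx=(-3)+15=12
after add esi, 4: esi=4+4=8
after sub edi, 1: edi=9-1=8
cmp edi, 5  (cmp 8,5)
jg L1: taken
after mov ecx, [esi]: ecx=M[8]=21
after sub ecx, 2: ecx=21-2=19
after mov ecx, [esi]: ecx=M[8]=21
after add ecx, 15: ecx=21+15=36
after add esi, 4: esi=8+4=12
after sub edi, 1: edi=8-1=7
cmp edi, 5  (cmp 7,5)
jg L1: taken
after mov ecx, [esi]: ecx=M[12]=27
after sub ecx, 2: ecx=27-2=25
after mov ecx, [esi]: ecx=M[12]=27
after add ecx, 15: ecx=27+15=42
after add esi, 4: esi=12+4=16
after sub edi, 1: edi=7-1=6
cmp edi, 5  (cmp 6,5)
jg L1: taken
after mov ecx, [esi]: ecx=M[16]=-5
after sub ecx, 2: ecx=(-5)-2=-7
after mov ecx, [esi]: ecx=M[16]=-5
after add ecx, 15: ecx=(-5)+15=10
after add esi, 4: esi=16+4=20
after sub edi, 1: edi=6-1=5
cmp edi, 5  (cmp 5,5)
jg L1: not taken
halt.
Total executed instructions: 44.

44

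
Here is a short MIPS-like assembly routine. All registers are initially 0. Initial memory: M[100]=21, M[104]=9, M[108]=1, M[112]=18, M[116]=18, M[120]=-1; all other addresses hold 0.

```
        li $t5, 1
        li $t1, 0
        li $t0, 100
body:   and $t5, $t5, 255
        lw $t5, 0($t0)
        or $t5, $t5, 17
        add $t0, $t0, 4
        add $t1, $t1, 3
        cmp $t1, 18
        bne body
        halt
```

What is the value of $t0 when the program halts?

124

after li $t5, 1: $t5=1
after li $t1, 0: $t1=0
after li $t0, 100: $t0=100
after and $t5, $t5, 255: $t5=1&255=1
after lw $t5, 0($t0): $t5=M[100]=21
after or $t5, $t5, 17: $t5=21|17=21
after add $t0, $t0, 4: $t0=100+4=104
after add $t1, $t1, 3: $t1=0+3=3
cmp $t1, 18  (cmp 3,18)
bne body: taken
after and $t5, $t5, 255: $t5=21&255=21
after lw $t5, 0($t0): $t5=M[104]=9
after or $t5, $t5, 17: $t5=9|17=25
after add $t0, $t0, 4: $t0=104+4=108
after add $t1, $t1, 3: $t1=3+3=6
cmp $t1, 18  (cmp 6,18)
bne body: taken
after and $t5, $t5, 255: $t5=25&255=25
after lw $t5, 0($t0): $t5=M[108]=1
after or $t5, $t5, 17: $t5=1|17=17
after add $t0, $t0, 4: $t0=108+4=112
after add $t1, $t1, 3: $t1=6+3=9
cmp $t1, 18  (cmp 9,18)
bne body: taken
after and $t5, $t5, 255: $t5=17&255=17
after lw $t5, 0($t0): $t5=M[112]=18
after or $t5, $t5, 17: $t5=18|17=19
after add $t0, $t0, 4: $t0=112+4=116
after add $t1, $t1, 3: $t1=9+3=12
cmp $t1, 18  (cmp 12,18)
bne body: taken
after and $t5, $t5, 255: $t5=19&255=19
after lw $t5, 0($t0): $t5=M[116]=18
after or $t5, $t5, 17: $t5=18|17=19
after add $t0, $t0, 4: $t0=116+4=120
after add $t1, $t1, 3: $t1=12+3=15
cmp $t1, 18  (cmp 15,18)
bne body: taken
after and $t5, $t5, 255: $t5=19&255=19
after lw $t5, 0($t0): $t5=M[120]=-1
after or $t5, $t5, 17: $t5=(-1)|17=-1
after add $t0, $t0, 4: $t0=120+4=124
after add $t1, $t1, 3: $t1=15+3=18
cmp $t1, 18  (cmp 18,18)
bne body: not taken
halt.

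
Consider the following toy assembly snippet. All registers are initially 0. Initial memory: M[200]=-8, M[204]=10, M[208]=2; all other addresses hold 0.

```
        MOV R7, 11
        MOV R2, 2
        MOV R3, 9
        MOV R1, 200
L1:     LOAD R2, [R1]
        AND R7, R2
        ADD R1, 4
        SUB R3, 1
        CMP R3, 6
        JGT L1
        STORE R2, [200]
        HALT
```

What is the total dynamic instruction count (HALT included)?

24

MOV R7, 11 → R7=11
MOV R2, 2 → R2=2
MOV R3, 9 → R3=9
MOV R1, 200 → R1=200
LOAD R2, [R1] → R2=M[200]=-8
AND R7, R2 → R7=11&(-8)=8
ADD R1, 4 → R1=200+4=204
SUB R3, 1 → R3=9-1=8
CMP R3, 6  (cmp 8,6)
JGT L1: taken
LOAD R2, [R1] → R2=M[204]=10
AND R7, R2 → R7=8&10=8
ADD R1, 4 → R1=204+4=208
SUB R3, 1 → R3=8-1=7
CMP R3, 6  (cmp 7,6)
JGT L1: taken
LOAD R2, [R1] → R2=M[208]=2
AND R7, R2 → R7=8&2=0
ADD R1, 4 → R1=208+4=212
SUB R3, 1 → R3=7-1=6
CMP R3, 6  (cmp 6,6)
JGT L1: not taken
STORE R2, [200] → M[200]=2
halt.
Total executed instructions: 24.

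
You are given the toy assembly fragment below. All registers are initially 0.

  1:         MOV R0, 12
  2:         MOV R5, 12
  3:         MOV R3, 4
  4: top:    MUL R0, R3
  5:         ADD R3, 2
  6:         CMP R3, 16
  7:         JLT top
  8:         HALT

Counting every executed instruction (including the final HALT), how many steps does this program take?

MOV R0, 12 → R0=12
MOV R5, 12 → R5=12
MOV R3, 4 → R3=4
MUL R0, R3 → R0=12*4=48
ADD R3, 2 → R3=4+2=6
CMP R3, 16  (cmp 6,16)
JLT top: taken
MUL R0, R3 → R0=48*6=288
ADD R3, 2 → R3=6+2=8
CMP R3, 16  (cmp 8,16)
JLT top: taken
MUL R0, R3 → R0=288*8=2304
ADD R3, 2 → R3=8+2=10
CMP R3, 16  (cmp 10,16)
JLT top: taken
MUL R0, R3 → R0=2304*10=23040
ADD R3, 2 → R3=10+2=12
CMP R3, 16  (cmp 12,16)
JLT top: taken
MUL R0, R3 → R0=23040*12=276480
ADD R3, 2 → R3=12+2=14
CMP R3, 16  (cmp 14,16)
JLT top: taken
MUL R0, R3 → R0=276480*14=3870720
ADD R3, 2 → R3=14+2=16
CMP R3, 16  (cmp 16,16)
JLT top: not taken
halt.
Total executed instructions: 28.

28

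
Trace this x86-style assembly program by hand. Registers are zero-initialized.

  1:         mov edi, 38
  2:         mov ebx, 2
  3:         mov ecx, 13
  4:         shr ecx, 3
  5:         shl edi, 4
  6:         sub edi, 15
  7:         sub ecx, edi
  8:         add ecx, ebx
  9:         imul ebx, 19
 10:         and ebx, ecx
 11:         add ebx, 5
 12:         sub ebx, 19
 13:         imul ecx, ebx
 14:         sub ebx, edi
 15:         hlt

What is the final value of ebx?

-573

mov edi, 38 → edi=38
mov ebx, 2 → ebx=2
mov ecx, 13 → ecx=13
shr ecx, 3 → ecx=13>>3=1
shl edi, 4 → edi=38<<4=608
sub edi, 15 → edi=608-15=593
sub ecx, edi → ecx=1-593=-592
add ecx, ebx → ecx=(-592)+2=-590
imul ebx, 19 → ebx=2*19=38
and ebx, ecx → ebx=38&(-590)=34
add ebx, 5 → ebx=34+5=39
sub ebx, 19 → ebx=39-19=20
imul ecx, ebx → ecx=(-590)*20=-11800
sub ebx, edi → ebx=20-593=-573
halt.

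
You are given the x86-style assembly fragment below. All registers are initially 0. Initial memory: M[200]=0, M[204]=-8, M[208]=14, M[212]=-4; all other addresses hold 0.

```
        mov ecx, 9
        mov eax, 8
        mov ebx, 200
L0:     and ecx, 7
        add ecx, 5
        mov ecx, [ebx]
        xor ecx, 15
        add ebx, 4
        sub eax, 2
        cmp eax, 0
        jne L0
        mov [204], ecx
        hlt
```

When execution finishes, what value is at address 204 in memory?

after mov ecx, 9: ecx=9
after mov eax, 8: eax=8
after mov ebx, 200: ebx=200
after and ecx, 7: ecx=9&7=1
after add ecx, 5: ecx=1+5=6
after mov ecx, [ebx]: ecx=M[200]=0
after xor ecx, 15: ecx=0^15=15
after add ebx, 4: ebx=200+4=204
after sub eax, 2: eax=8-2=6
cmp eax, 0  (cmp 6,0)
jne L0: taken
after and ecx, 7: ecx=15&7=7
after add ecx, 5: ecx=7+5=12
after mov ecx, [ebx]: ecx=M[204]=-8
after xor ecx, 15: ecx=(-8)^15=-9
after add ebx, 4: ebx=204+4=208
after sub eax, 2: eax=6-2=4
cmp eax, 0  (cmp 4,0)
jne L0: taken
after and ecx, 7: ecx=(-9)&7=7
after add ecx, 5: ecx=7+5=12
after mov ecx, [ebx]: ecx=M[208]=14
after xor ecx, 15: ecx=14^15=1
after add ebx, 4: ebx=208+4=212
after sub eax, 2: eax=4-2=2
cmp eax, 0  (cmp 2,0)
jne L0: taken
after and ecx, 7: ecx=1&7=1
after add ecx, 5: ecx=1+5=6
after mov ecx, [ebx]: ecx=M[212]=-4
after xor ecx, 15: ecx=(-4)^15=-13
after add ebx, 4: ebx=212+4=216
after sub eax, 2: eax=2-2=0
cmp eax, 0  (cmp 0,0)
jne L0: not taken
mov [204], ecx → M[204]=-13
halt.

-13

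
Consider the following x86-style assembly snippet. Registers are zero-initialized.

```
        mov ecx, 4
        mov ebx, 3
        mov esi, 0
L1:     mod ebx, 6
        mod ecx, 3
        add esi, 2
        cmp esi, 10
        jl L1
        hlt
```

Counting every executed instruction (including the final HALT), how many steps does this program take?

after mov ecx, 4: ecx=4
after mov ebx, 3: ebx=3
after mov esi, 0: esi=0
after mod ebx, 6: ebx=3%6=3
after mod ecx, 3: ecx=4%3=1
after add esi, 2: esi=0+2=2
cmp esi, 10  (cmp 2,10)
jl L1: taken
after mod ebx, 6: ebx=3%6=3
after mod ecx, 3: ecx=1%3=1
after add esi, 2: esi=2+2=4
cmp esi, 10  (cmp 4,10)
jl L1: taken
after mod ebx, 6: ebx=3%6=3
after mod ecx, 3: ecx=1%3=1
after add esi, 2: esi=4+2=6
cmp esi, 10  (cmp 6,10)
jl L1: taken
after mod ebx, 6: ebx=3%6=3
after mod ecx, 3: ecx=1%3=1
after add esi, 2: esi=6+2=8
cmp esi, 10  (cmp 8,10)
jl L1: taken
after mod ebx, 6: ebx=3%6=3
after mod ecx, 3: ecx=1%3=1
after add esi, 2: esi=8+2=10
cmp esi, 10  (cmp 10,10)
jl L1: not taken
halt.
Total executed instructions: 29.

29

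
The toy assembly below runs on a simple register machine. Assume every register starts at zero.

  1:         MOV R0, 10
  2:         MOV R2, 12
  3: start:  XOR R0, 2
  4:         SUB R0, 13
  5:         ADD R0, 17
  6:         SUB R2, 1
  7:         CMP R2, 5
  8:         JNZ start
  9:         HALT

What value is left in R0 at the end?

36

after MOV R0, 10: R0=10
after MOV R2, 12: R2=12
after XOR R0, 2: R0=10^2=8
after SUB R0, 13: R0=8-13=-5
after ADD R0, 17: R0=(-5)+17=12
after SUB R2, 1: R2=12-1=11
CMP R2, 5  (cmp 11,5)
JNZ start: taken
after XOR R0, 2: R0=12^2=14
after SUB R0, 13: R0=14-13=1
after ADD R0, 17: R0=1+17=18
after SUB R2, 1: R2=11-1=10
CMP R2, 5  (cmp 10,5)
JNZ start: taken
after XOR R0, 2: R0=18^2=16
after SUB R0, 13: R0=16-13=3
after ADD R0, 17: R0=3+17=20
after SUB R2, 1: R2=10-1=9
CMP R2, 5  (cmp 9,5)
JNZ start: taken
after XOR R0, 2: R0=20^2=22
after SUB R0, 13: R0=22-13=9
after ADD R0, 17: R0=9+17=26
after SUB R2, 1: R2=9-1=8
CMP R2, 5  (cmp 8,5)
JNZ start: taken
after XOR R0, 2: R0=26^2=24
after SUB R0, 13: R0=24-13=11
after ADD R0, 17: R0=11+17=28
after SUB R2, 1: R2=8-1=7
CMP R2, 5  (cmp 7,5)
JNZ start: taken
after XOR R0, 2: R0=28^2=30
after SUB R0, 13: R0=30-13=17
after ADD R0, 17: R0=17+17=34
after SUB R2, 1: R2=7-1=6
CMP R2, 5  (cmp 6,5)
JNZ start: taken
after XOR R0, 2: R0=34^2=32
after SUB R0, 13: R0=32-13=19
after ADD R0, 17: R0=19+17=36
after SUB R2, 1: R2=6-1=5
CMP R2, 5  (cmp 5,5)
JNZ start: not taken
halt.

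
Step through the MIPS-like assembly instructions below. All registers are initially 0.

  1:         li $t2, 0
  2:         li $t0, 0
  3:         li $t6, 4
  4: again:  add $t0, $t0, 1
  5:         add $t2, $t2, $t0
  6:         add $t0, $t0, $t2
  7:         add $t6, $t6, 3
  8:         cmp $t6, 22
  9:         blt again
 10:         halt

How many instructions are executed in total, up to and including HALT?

li $t2, 0 → $t2=0
li $t0, 0 → $t0=0
li $t6, 4 → $t6=4
add $t0, $t0, 1 → $t0=0+1=1
add $t2, $t2, $t0 → $t2=0+1=1
add $t0, $t0, $t2 → $t0=1+1=2
add $t6, $t6, 3 → $t6=4+3=7
cmp $t6, 22  (cmp 7,22)
blt again: taken
add $t0, $t0, 1 → $t0=2+1=3
add $t2, $t2, $t0 → $t2=1+3=4
add $t0, $t0, $t2 → $t0=3+4=7
add $t6, $t6, 3 → $t6=7+3=10
cmp $t6, 22  (cmp 10,22)
blt again: taken
add $t0, $t0, 1 → $t0=7+1=8
add $t2, $t2, $t0 → $t2=4+8=12
add $t0, $t0, $t2 → $t0=8+12=20
add $t6, $t6, 3 → $t6=10+3=13
cmp $t6, 22  (cmp 13,22)
blt again: taken
add $t0, $t0, 1 → $t0=20+1=21
add $t2, $t2, $t0 → $t2=12+21=33
add $t0, $t0, $t2 → $t0=21+33=54
add $t6, $t6, 3 → $t6=13+3=16
cmp $t6, 22  (cmp 16,22)
blt again: taken
add $t0, $t0, 1 → $t0=54+1=55
add $t2, $t2, $t0 → $t2=33+55=88
add $t0, $t0, $t2 → $t0=55+88=143
add $t6, $t6, 3 → $t6=16+3=19
cmp $t6, 22  (cmp 19,22)
blt again: taken
add $t0, $t0, 1 → $t0=143+1=144
add $t2, $t2, $t0 → $t2=88+144=232
add $t0, $t0, $t2 → $t0=144+232=376
add $t6, $t6, 3 → $t6=19+3=22
cmp $t6, 22  (cmp 22,22)
blt again: not taken
halt.
Total executed instructions: 40.

40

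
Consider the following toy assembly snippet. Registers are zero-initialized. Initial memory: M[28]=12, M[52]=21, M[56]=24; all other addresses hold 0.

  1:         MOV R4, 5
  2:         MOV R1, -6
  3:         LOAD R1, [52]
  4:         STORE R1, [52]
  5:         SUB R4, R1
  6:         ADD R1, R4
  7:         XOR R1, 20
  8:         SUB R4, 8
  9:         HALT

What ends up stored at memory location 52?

21

R4=5
R1=-6
R1=M[52]=21
STORE R1, [52] → M[52]=21
R4=5-21=-16
R1=21+(-16)=5
R1=5^20=17
R4=(-16)-8=-24
halt.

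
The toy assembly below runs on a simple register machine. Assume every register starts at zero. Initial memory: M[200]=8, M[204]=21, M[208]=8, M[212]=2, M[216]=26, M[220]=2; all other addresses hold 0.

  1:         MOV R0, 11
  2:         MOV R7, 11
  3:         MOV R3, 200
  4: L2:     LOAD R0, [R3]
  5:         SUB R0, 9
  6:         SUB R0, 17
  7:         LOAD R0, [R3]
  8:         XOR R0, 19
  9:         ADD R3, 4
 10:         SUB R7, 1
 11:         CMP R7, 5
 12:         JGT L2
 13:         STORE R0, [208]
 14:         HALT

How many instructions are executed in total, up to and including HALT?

59

R0=11
R7=11
R3=200
R0=M[200]=8
R0=8-9=-1
R0=(-1)-17=-18
R0=M[200]=8
R0=8^19=27
R3=200+4=204
R7=11-1=10
CMP R7, 5  (cmp 10,5)
JGT L2: taken
R0=M[204]=21
R0=21-9=12
R0=12-17=-5
R0=M[204]=21
R0=21^19=6
R3=204+4=208
R7=10-1=9
CMP R7, 5  (cmp 9,5)
JGT L2: taken
R0=M[208]=8
R0=8-9=-1
R0=(-1)-17=-18
R0=M[208]=8
R0=8^19=27
R3=208+4=212
R7=9-1=8
CMP R7, 5  (cmp 8,5)
JGT L2: taken
R0=M[212]=2
R0=2-9=-7
R0=(-7)-17=-24
R0=M[212]=2
R0=2^19=17
R3=212+4=216
R7=8-1=7
CMP R7, 5  (cmp 7,5)
JGT L2: taken
R0=M[216]=26
R0=26-9=17
R0=17-17=0
R0=M[216]=26
R0=26^19=9
R3=216+4=220
R7=7-1=6
CMP R7, 5  (cmp 6,5)
JGT L2: taken
R0=M[220]=2
R0=2-9=-7
R0=(-7)-17=-24
R0=M[220]=2
R0=2^19=17
R3=220+4=224
R7=6-1=5
CMP R7, 5  (cmp 5,5)
JGT L2: not taken
STORE R0, [208] → M[208]=17
halt.
Total executed instructions: 59.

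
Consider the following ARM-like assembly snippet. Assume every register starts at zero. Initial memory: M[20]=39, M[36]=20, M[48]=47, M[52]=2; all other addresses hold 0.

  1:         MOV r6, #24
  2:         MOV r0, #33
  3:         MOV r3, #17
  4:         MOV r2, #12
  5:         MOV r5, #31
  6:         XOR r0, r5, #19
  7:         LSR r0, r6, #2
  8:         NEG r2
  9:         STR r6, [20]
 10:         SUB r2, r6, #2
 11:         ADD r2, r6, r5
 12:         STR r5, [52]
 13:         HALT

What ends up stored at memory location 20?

after MOV r6, #24: r6=24
after MOV r0, #33: r0=33
after MOV r3, #17: r3=17
after MOV r2, #12: r2=12
after MOV r5, #31: r5=31
after XOR r0, r5, #19: r0=31^19=12
after LSR r0, r6, #2: r0=24>>2=6
after NEG r2: r2=-(12)=-12
STR r6, [20] → M[20]=24
after SUB r2, r6, #2: r2=24-2=22
after ADD r2, r6, r5: r2=24+31=55
STR r5, [52] → M[52]=31
halt.

24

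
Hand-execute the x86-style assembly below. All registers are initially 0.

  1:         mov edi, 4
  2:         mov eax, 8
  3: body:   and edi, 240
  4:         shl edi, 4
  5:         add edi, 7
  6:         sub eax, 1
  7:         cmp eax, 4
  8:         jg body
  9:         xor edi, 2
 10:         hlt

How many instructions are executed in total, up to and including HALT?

after mov edi, 4: edi=4
after mov eax, 8: eax=8
after and edi, 240: edi=4&240=0
after shl edi, 4: edi=0<<4=0
after add edi, 7: edi=0+7=7
after sub eax, 1: eax=8-1=7
cmp eax, 4  (cmp 7,4)
jg body: taken
after and edi, 240: edi=7&240=0
after shl edi, 4: edi=0<<4=0
after add edi, 7: edi=0+7=7
after sub eax, 1: eax=7-1=6
cmp eax, 4  (cmp 6,4)
jg body: taken
after and edi, 240: edi=7&240=0
after shl edi, 4: edi=0<<4=0
after add edi, 7: edi=0+7=7
after sub eax, 1: eax=6-1=5
cmp eax, 4  (cmp 5,4)
jg body: taken
after and edi, 240: edi=7&240=0
after shl edi, 4: edi=0<<4=0
after add edi, 7: edi=0+7=7
after sub eax, 1: eax=5-1=4
cmp eax, 4  (cmp 4,4)
jg body: not taken
after xor edi, 2: edi=7^2=5
halt.
Total executed instructions: 28.

28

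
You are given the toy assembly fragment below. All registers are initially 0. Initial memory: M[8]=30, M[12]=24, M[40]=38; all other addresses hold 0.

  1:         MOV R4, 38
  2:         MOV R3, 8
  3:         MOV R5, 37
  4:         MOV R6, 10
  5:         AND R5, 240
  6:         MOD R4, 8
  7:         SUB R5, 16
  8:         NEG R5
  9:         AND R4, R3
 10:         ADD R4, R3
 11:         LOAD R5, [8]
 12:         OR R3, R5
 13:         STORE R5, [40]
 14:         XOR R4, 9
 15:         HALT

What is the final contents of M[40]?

30

after MOV R4, 38: R4=38
after MOV R3, 8: R3=8
after MOV R5, 37: R5=37
after MOV R6, 10: R6=10
after AND R5, 240: R5=37&240=32
after MOD R4, 8: R4=38%8=6
after SUB R5, 16: R5=32-16=16
after NEG R5: R5=-(16)=-16
after AND R4, R3: R4=6&8=0
after ADD R4, R3: R4=0+8=8
after LOAD R5, [8]: R5=M[8]=30
after OR R3, R5: R3=8|30=30
STORE R5, [40] → M[40]=30
after XOR R4, 9: R4=8^9=1
halt.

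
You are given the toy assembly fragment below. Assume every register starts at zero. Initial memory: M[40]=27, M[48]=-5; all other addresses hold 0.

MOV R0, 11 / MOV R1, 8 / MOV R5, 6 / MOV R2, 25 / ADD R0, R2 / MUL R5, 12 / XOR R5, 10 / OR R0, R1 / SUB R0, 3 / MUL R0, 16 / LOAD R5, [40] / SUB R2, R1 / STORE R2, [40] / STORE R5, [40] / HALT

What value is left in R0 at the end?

R0=11
R1=8
R5=6
R2=25
R0=11+25=36
R5=6*12=72
R5=72^10=66
R0=36|8=44
R0=44-3=41
R0=41*16=656
R5=M[40]=27
R2=25-8=17
STORE R2, [40] → M[40]=17
STORE R5, [40] → M[40]=27
halt.

656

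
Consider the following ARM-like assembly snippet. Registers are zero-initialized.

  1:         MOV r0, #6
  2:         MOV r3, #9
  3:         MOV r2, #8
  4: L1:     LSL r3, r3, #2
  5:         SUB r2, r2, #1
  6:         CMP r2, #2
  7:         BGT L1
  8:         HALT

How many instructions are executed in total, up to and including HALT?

MOV r0, #6 → r0=6
MOV r3, #9 → r3=9
MOV r2, #8 → r2=8
LSL r3, r3, #2 → r3=9<<2=36
SUB r2, r2, #1 → r2=8-1=7
CMP r2, #2  (cmp 7,2)
BGT L1: taken
LSL r3, r3, #2 → r3=36<<2=144
SUB r2, r2, #1 → r2=7-1=6
CMP r2, #2  (cmp 6,2)
BGT L1: taken
LSL r3, r3, #2 → r3=144<<2=576
SUB r2, r2, #1 → r2=6-1=5
CMP r2, #2  (cmp 5,2)
BGT L1: taken
LSL r3, r3, #2 → r3=576<<2=2304
SUB r2, r2, #1 → r2=5-1=4
CMP r2, #2  (cmp 4,2)
BGT L1: taken
LSL r3, r3, #2 → r3=2304<<2=9216
SUB r2, r2, #1 → r2=4-1=3
CMP r2, #2  (cmp 3,2)
BGT L1: taken
LSL r3, r3, #2 → r3=9216<<2=36864
SUB r2, r2, #1 → r2=3-1=2
CMP r2, #2  (cmp 2,2)
BGT L1: not taken
halt.
Total executed instructions: 28.

28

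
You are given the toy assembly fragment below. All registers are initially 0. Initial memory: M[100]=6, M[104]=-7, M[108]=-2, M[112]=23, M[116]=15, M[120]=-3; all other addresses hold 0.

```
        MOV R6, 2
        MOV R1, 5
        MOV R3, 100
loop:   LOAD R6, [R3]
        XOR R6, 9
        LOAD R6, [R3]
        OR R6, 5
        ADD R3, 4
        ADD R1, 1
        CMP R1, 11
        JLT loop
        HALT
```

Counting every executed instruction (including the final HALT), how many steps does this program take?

52

after MOV R6, 2: R6=2
after MOV R1, 5: R1=5
after MOV R3, 100: R3=100
after LOAD R6, [R3]: R6=M[100]=6
after XOR R6, 9: R6=6^9=15
after LOAD R6, [R3]: R6=M[100]=6
after OR R6, 5: R6=6|5=7
after ADD R3, 4: R3=100+4=104
after ADD R1, 1: R1=5+1=6
CMP R1, 11  (cmp 6,11)
JLT loop: taken
after LOAD R6, [R3]: R6=M[104]=-7
after XOR R6, 9: R6=(-7)^9=-16
after LOAD R6, [R3]: R6=M[104]=-7
after OR R6, 5: R6=(-7)|5=-3
after ADD R3, 4: R3=104+4=108
after ADD R1, 1: R1=6+1=7
CMP R1, 11  (cmp 7,11)
JLT loop: taken
after LOAD R6, [R3]: R6=M[108]=-2
after XOR R6, 9: R6=(-2)^9=-9
after LOAD R6, [R3]: R6=M[108]=-2
after OR R6, 5: R6=(-2)|5=-1
after ADD R3, 4: R3=108+4=112
after ADD R1, 1: R1=7+1=8
CMP R1, 11  (cmp 8,11)
JLT loop: taken
after LOAD R6, [R3]: R6=M[112]=23
after XOR R6, 9: R6=23^9=30
after LOAD R6, [R3]: R6=M[112]=23
after OR R6, 5: R6=23|5=23
after ADD R3, 4: R3=112+4=116
after ADD R1, 1: R1=8+1=9
CMP R1, 11  (cmp 9,11)
JLT loop: taken
after LOAD R6, [R3]: R6=M[116]=15
after XOR R6, 9: R6=15^9=6
after LOAD R6, [R3]: R6=M[116]=15
after OR R6, 5: R6=15|5=15
after ADD R3, 4: R3=116+4=120
after ADD R1, 1: R1=9+1=10
CMP R1, 11  (cmp 10,11)
JLT loop: taken
after LOAD R6, [R3]: R6=M[120]=-3
after XOR R6, 9: R6=(-3)^9=-12
after LOAD R6, [R3]: R6=M[120]=-3
after OR R6, 5: R6=(-3)|5=-3
after ADD R3, 4: R3=120+4=124
after ADD R1, 1: R1=10+1=11
CMP R1, 11  (cmp 11,11)
JLT loop: not taken
halt.
Total executed instructions: 52.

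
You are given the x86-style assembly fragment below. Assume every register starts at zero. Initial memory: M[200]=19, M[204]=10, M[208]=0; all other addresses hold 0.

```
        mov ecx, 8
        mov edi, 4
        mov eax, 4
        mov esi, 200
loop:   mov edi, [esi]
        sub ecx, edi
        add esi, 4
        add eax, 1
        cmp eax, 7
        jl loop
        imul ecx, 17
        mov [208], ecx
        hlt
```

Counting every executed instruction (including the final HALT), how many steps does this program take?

25

ecx=8
edi=4
eax=4
esi=200
edi=M[200]=19
ecx=8-19=-11
esi=200+4=204
eax=4+1=5
cmp eax, 7  (cmp 5,7)
jl loop: taken
edi=M[204]=10
ecx=(-11)-10=-21
esi=204+4=208
eax=5+1=6
cmp eax, 7  (cmp 6,7)
jl loop: taken
edi=M[208]=0
ecx=(-21)-0=-21
esi=208+4=212
eax=6+1=7
cmp eax, 7  (cmp 7,7)
jl loop: not taken
ecx=(-21)*17=-357
mov [208], ecx → M[208]=-357
halt.
Total executed instructions: 25.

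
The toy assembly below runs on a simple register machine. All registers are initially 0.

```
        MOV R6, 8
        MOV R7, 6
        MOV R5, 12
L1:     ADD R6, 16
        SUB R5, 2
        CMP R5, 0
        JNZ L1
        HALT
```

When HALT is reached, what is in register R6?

MOV R6, 8 → R6=8
MOV R7, 6 → R7=6
MOV R5, 12 → R5=12
ADD R6, 16 → R6=8+16=24
SUB R5, 2 → R5=12-2=10
CMP R5, 0  (cmp 10,0)
JNZ L1: taken
ADD R6, 16 → R6=24+16=40
SUB R5, 2 → R5=10-2=8
CMP R5, 0  (cmp 8,0)
JNZ L1: taken
ADD R6, 16 → R6=40+16=56
SUB R5, 2 → R5=8-2=6
CMP R5, 0  (cmp 6,0)
JNZ L1: taken
ADD R6, 16 → R6=56+16=72
SUB R5, 2 → R5=6-2=4
CMP R5, 0  (cmp 4,0)
JNZ L1: taken
ADD R6, 16 → R6=72+16=88
SUB R5, 2 → R5=4-2=2
CMP R5, 0  (cmp 2,0)
JNZ L1: taken
ADD R6, 16 → R6=88+16=104
SUB R5, 2 → R5=2-2=0
CMP R5, 0  (cmp 0,0)
JNZ L1: not taken
halt.

104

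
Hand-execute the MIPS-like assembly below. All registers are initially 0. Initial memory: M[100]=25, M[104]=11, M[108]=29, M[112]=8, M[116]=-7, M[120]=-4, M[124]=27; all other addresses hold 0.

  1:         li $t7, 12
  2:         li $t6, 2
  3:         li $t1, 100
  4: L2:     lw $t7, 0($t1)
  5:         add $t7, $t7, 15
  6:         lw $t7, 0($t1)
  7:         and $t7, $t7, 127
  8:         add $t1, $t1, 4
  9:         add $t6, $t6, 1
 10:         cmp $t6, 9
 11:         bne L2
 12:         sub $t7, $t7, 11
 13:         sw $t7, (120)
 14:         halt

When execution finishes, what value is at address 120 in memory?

$t7=12
$t6=2
$t1=100
$t7=M[100]=25
$t7=25+15=40
$t7=M[100]=25
$t7=25&127=25
$t1=100+4=104
$t6=2+1=3
cmp $t6, 9  (cmp 3,9)
bne L2: taken
$t7=M[104]=11
$t7=11+15=26
$t7=M[104]=11
$t7=11&127=11
$t1=104+4=108
$t6=3+1=4
cmp $t6, 9  (cmp 4,9)
bne L2: taken
$t7=M[108]=29
$t7=29+15=44
$t7=M[108]=29
$t7=29&127=29
$t1=108+4=112
$t6=4+1=5
cmp $t6, 9  (cmp 5,9)
bne L2: taken
$t7=M[112]=8
$t7=8+15=23
$t7=M[112]=8
$t7=8&127=8
$t1=112+4=116
$t6=5+1=6
cmp $t6, 9  (cmp 6,9)
bne L2: taken
$t7=M[116]=-7
$t7=(-7)+15=8
$t7=M[116]=-7
$t7=(-7)&127=121
$t1=116+4=120
$t6=6+1=7
cmp $t6, 9  (cmp 7,9)
bne L2: taken
$t7=M[120]=-4
$t7=(-4)+15=11
$t7=M[120]=-4
$t7=(-4)&127=124
$t1=120+4=124
$t6=7+1=8
cmp $t6, 9  (cmp 8,9)
bne L2: taken
$t7=M[124]=27
$t7=27+15=42
$t7=M[124]=27
$t7=27&127=27
$t1=124+4=128
$t6=8+1=9
cmp $t6, 9  (cmp 9,9)
bne L2: not taken
$t7=27-11=16
sw $t7, (120) → M[120]=16
halt.

16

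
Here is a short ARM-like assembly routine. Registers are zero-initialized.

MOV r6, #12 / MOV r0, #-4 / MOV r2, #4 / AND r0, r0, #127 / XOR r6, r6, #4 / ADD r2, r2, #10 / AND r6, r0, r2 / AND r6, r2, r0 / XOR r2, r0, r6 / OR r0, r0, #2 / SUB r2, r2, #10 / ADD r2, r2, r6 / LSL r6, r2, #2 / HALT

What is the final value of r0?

r6=12
r0=-4
r2=4
r0=(-4)&127=124
r6=12^4=8
r2=4+10=14
r6=124&14=12
r6=14&124=12
r2=124^12=112
r0=124|2=126
r2=112-10=102
r2=102+12=114
r6=114<<2=456
halt.

126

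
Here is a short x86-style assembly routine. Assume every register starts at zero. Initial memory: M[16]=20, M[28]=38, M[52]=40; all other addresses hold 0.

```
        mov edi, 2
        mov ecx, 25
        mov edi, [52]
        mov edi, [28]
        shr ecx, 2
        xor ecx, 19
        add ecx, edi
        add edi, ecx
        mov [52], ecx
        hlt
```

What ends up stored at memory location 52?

after mov edi, 2: edi=2
after mov ecx, 25: ecx=25
after mov edi, [52]: edi=M[52]=40
after mov edi, [28]: edi=M[28]=38
after shr ecx, 2: ecx=25>>2=6
after xor ecx, 19: ecx=6^19=21
after add ecx, edi: ecx=21+38=59
after add edi, ecx: edi=38+59=97
mov [52], ecx → M[52]=59
halt.

59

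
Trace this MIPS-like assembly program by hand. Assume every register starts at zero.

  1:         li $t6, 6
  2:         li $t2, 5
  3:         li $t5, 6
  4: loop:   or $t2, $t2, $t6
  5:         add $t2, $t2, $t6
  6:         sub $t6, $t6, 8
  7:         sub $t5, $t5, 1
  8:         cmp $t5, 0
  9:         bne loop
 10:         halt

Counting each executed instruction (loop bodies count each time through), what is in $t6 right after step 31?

-34

after li $t6, 6: $t6=6
after li $t2, 5: $t2=5
after li $t5, 6: $t5=6
after or $t2, $t2, $t6: $t2=5|6=7
after add $t2, $t2, $t6: $t2=7+6=13
after sub $t6, $t6, 8: $t6=6-8=-2
after sub $t5, $t5, 1: $t5=6-1=5
cmp $t5, 0  (cmp 5,0)
bne loop: taken
after or $t2, $t2, $t6: $t2=13|(-2)=-1
after add $t2, $t2, $t6: $t2=(-1)+(-2)=-3
after sub $t6, $t6, 8: $t6=(-2)-8=-10
after sub $t5, $t5, 1: $t5=5-1=4
cmp $t5, 0  (cmp 4,0)
bne loop: taken
after or $t2, $t2, $t6: $t2=(-3)|(-10)=-1
after add $t2, $t2, $t6: $t2=(-1)+(-10)=-11
after sub $t6, $t6, 8: $t6=(-10)-8=-18
after sub $t5, $t5, 1: $t5=4-1=3
cmp $t5, 0  (cmp 3,0)
bne loop: taken
after or $t2, $t2, $t6: $t2=(-11)|(-18)=-1
after add $t2, $t2, $t6: $t2=(-1)+(-18)=-19
after sub $t6, $t6, 8: $t6=(-18)-8=-26
after sub $t5, $t5, 1: $t5=3-1=2
cmp $t5, 0  (cmp 2,0)
bne loop: taken
after or $t2, $t2, $t6: $t2=(-19)|(-26)=-17
after add $t2, $t2, $t6: $t2=(-17)+(-26)=-43
after sub $t6, $t6, 8: $t6=(-26)-8=-34
after sub $t5, $t5, 1: $t5=2-1=1
After step 31: $t6 = -34.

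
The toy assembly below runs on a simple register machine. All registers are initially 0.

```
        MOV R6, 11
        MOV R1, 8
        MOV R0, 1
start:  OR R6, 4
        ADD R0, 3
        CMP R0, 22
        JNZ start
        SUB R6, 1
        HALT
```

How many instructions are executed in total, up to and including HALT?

MOV R6, 11 → R6=11
MOV R1, 8 → R1=8
MOV R0, 1 → R0=1
OR R6, 4 → R6=11|4=15
ADD R0, 3 → R0=1+3=4
CMP R0, 22  (cmp 4,22)
JNZ start: taken
OR R6, 4 → R6=15|4=15
ADD R0, 3 → R0=4+3=7
CMP R0, 22  (cmp 7,22)
JNZ start: taken
OR R6, 4 → R6=15|4=15
ADD R0, 3 → R0=7+3=10
CMP R0, 22  (cmp 10,22)
JNZ start: taken
OR R6, 4 → R6=15|4=15
ADD R0, 3 → R0=10+3=13
CMP R0, 22  (cmp 13,22)
JNZ start: taken
OR R6, 4 → R6=15|4=15
ADD R0, 3 → R0=13+3=16
CMP R0, 22  (cmp 16,22)
JNZ start: taken
OR R6, 4 → R6=15|4=15
ADD R0, 3 → R0=16+3=19
CMP R0, 22  (cmp 19,22)
JNZ start: taken
OR R6, 4 → R6=15|4=15
ADD R0, 3 → R0=19+3=22
CMP R0, 22  (cmp 22,22)
JNZ start: not taken
SUB R6, 1 → R6=15-1=14
halt.
Total executed instructions: 33.

33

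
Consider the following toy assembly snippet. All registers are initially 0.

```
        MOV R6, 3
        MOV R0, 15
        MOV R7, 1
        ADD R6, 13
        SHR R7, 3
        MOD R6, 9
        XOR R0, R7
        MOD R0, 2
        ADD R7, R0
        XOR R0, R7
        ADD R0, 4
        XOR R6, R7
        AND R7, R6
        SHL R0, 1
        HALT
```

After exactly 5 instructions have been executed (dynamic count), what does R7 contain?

R6=3
R0=15
R7=1
R6=3+13=16
R7=1>>3=0
After step 5: R7 = 0.

0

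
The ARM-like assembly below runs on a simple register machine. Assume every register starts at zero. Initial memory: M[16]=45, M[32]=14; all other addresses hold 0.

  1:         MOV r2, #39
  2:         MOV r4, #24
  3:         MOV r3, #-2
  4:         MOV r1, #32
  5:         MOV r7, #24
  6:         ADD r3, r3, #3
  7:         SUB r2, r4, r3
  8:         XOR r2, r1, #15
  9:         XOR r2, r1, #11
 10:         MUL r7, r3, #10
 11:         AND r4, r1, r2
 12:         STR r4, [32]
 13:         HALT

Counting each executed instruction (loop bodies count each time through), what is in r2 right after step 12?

MOV r2, #39 → r2=39
MOV r4, #24 → r4=24
MOV r3, #-2 → r3=-2
MOV r1, #32 → r1=32
MOV r7, #24 → r7=24
ADD r3, r3, #3 → r3=(-2)+3=1
SUB r2, r4, r3 → r2=24-1=23
XOR r2, r1, #15 → r2=32^15=47
XOR r2, r1, #11 → r2=32^11=43
MUL r7, r3, #10 → r7=1*10=10
AND r4, r1, r2 → r4=32&43=32
STR r4, [32] → M[32]=32
After step 12: r2 = 43.

43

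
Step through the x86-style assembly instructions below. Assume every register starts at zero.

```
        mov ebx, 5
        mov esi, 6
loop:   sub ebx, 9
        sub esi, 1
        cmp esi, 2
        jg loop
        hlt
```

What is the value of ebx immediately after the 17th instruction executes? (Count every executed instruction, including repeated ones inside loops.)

after mov ebx, 5: ebx=5
after mov esi, 6: esi=6
after sub ebx, 9: ebx=5-9=-4
after sub esi, 1: esi=6-1=5
cmp esi, 2  (cmp 5,2)
jg loop: taken
after sub ebx, 9: ebx=(-4)-9=-13
after sub esi, 1: esi=5-1=4
cmp esi, 2  (cmp 4,2)
jg loop: taken
after sub ebx, 9: ebx=(-13)-9=-22
after sub esi, 1: esi=4-1=3
cmp esi, 2  (cmp 3,2)
jg loop: taken
after sub ebx, 9: ebx=(-22)-9=-31
after sub esi, 1: esi=3-1=2
cmp esi, 2  (cmp 2,2)
After step 17: ebx = -31.

-31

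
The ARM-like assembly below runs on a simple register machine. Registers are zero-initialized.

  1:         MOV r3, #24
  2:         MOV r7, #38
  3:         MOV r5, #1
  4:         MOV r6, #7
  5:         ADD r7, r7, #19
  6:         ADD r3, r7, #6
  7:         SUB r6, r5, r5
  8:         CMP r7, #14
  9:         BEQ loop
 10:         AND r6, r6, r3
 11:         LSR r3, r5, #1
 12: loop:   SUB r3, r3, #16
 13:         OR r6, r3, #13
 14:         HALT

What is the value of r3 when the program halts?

-16

MOV r3, #24 → r3=24
MOV r7, #38 → r7=38
MOV r5, #1 → r5=1
MOV r6, #7 → r6=7
ADD r7, r7, #19 → r7=38+19=57
ADD r3, r7, #6 → r3=57+6=63
SUB r6, r5, r5 → r6=1-1=0
CMP r7, #14  (cmp 57,14)
BEQ loop: not taken
AND r6, r6, r3 → r6=0&63=0
LSR r3, r5, #1 → r3=1>>1=0
SUB r3, r3, #16 → r3=0-16=-16
OR r6, r3, #13 → r6=(-16)|13=-3
halt.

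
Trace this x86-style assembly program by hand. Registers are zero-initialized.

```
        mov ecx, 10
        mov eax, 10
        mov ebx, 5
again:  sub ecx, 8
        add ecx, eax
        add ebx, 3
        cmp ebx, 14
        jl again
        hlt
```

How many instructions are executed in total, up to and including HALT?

19

ecx=10
eax=10
ebx=5
ecx=10-8=2
ecx=2+10=12
ebx=5+3=8
cmp ebx, 14  (cmp 8,14)
jl again: taken
ecx=12-8=4
ecx=4+10=14
ebx=8+3=11
cmp ebx, 14  (cmp 11,14)
jl again: taken
ecx=14-8=6
ecx=6+10=16
ebx=11+3=14
cmp ebx, 14  (cmp 14,14)
jl again: not taken
halt.
Total executed instructions: 19.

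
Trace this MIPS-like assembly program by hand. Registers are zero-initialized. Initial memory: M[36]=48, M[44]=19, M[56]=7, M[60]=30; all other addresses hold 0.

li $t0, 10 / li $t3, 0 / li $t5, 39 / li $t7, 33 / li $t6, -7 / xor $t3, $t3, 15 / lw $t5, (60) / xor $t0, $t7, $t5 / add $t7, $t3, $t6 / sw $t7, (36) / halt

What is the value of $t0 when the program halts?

63

li $t0, 10 → $t0=10
li $t3, 0 → $t3=0
li $t5, 39 → $t5=39
li $t7, 33 → $t7=33
li $t6, -7 → $t6=-7
xor $t3, $t3, 15 → $t3=0^15=15
lw $t5, (60) → $t5=M[60]=30
xor $t0, $t7, $t5 → $t0=33^30=63
add $t7, $t3, $t6 → $t7=15+(-7)=8
sw $t7, (36) → M[36]=8
halt.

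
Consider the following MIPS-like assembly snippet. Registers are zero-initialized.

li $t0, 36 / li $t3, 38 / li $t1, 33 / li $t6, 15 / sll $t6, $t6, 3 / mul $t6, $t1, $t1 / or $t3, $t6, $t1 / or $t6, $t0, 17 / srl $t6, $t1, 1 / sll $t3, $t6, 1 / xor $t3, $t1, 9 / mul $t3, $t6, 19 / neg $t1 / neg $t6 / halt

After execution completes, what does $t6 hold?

-16

$t0=36
$t3=38
$t1=33
$t6=15
$t6=15<<3=120
$t6=33*33=1089
$t3=1089|33=1121
$t6=36|17=53
$t6=33>>1=16
$t3=16<<1=32
$t3=33^9=40
$t3=16*19=304
$t1=-(33)=-33
$t6=-(16)=-16
halt.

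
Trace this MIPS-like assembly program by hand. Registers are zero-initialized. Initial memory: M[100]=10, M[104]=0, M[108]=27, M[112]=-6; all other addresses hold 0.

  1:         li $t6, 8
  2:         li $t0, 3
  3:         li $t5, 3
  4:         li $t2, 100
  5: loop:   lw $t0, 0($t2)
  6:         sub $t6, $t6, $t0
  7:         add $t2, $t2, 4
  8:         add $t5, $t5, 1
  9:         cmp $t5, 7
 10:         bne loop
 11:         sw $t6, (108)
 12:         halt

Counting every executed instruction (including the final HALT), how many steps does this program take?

$t6=8
$t0=3
$t5=3
$t2=100
$t0=M[100]=10
$t6=8-10=-2
$t2=100+4=104
$t5=3+1=4
cmp $t5, 7  (cmp 4,7)
bne loop: taken
$t0=M[104]=0
$t6=(-2)-0=-2
$t2=104+4=108
$t5=4+1=5
cmp $t5, 7  (cmp 5,7)
bne loop: taken
$t0=M[108]=27
$t6=(-2)-27=-29
$t2=108+4=112
$t5=5+1=6
cmp $t5, 7  (cmp 6,7)
bne loop: taken
$t0=M[112]=-6
$t6=(-29)-(-6)=-23
$t2=112+4=116
$t5=6+1=7
cmp $t5, 7  (cmp 7,7)
bne loop: not taken
sw $t6, (108) → M[108]=-23
halt.
Total executed instructions: 30.

30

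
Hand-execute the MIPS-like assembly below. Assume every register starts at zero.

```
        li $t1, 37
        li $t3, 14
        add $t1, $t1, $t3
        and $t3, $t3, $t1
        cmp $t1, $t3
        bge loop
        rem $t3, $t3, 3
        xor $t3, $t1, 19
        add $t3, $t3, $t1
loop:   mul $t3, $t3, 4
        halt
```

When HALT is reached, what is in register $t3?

8

li $t1, 37 → $t1=37
li $t3, 14 → $t3=14
add $t1, $t1, $t3 → $t1=37+14=51
and $t3, $t3, $t1 → $t3=14&51=2
cmp $t1, $t3  (cmp 51,2)
bge loop: taken
mul $t3, $t3, 4 → $t3=2*4=8
halt.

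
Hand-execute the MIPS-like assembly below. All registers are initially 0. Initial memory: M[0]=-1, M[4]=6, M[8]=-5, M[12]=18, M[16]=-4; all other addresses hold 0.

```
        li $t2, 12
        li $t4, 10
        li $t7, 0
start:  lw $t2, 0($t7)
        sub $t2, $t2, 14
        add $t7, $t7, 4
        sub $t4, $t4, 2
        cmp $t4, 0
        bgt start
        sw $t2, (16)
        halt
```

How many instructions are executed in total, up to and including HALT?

35

li $t2, 12 → $t2=12
li $t4, 10 → $t4=10
li $t7, 0 → $t7=0
lw $t2, 0($t7) → $t2=M[0]=-1
sub $t2, $t2, 14 → $t2=(-1)-14=-15
add $t7, $t7, 4 → $t7=0+4=4
sub $t4, $t4, 2 → $t4=10-2=8
cmp $t4, 0  (cmp 8,0)
bgt start: taken
lw $t2, 0($t7) → $t2=M[4]=6
sub $t2, $t2, 14 → $t2=6-14=-8
add $t7, $t7, 4 → $t7=4+4=8
sub $t4, $t4, 2 → $t4=8-2=6
cmp $t4, 0  (cmp 6,0)
bgt start: taken
lw $t2, 0($t7) → $t2=M[8]=-5
sub $t2, $t2, 14 → $t2=(-5)-14=-19
add $t7, $t7, 4 → $t7=8+4=12
sub $t4, $t4, 2 → $t4=6-2=4
cmp $t4, 0  (cmp 4,0)
bgt start: taken
lw $t2, 0($t7) → $t2=M[12]=18
sub $t2, $t2, 14 → $t2=18-14=4
add $t7, $t7, 4 → $t7=12+4=16
sub $t4, $t4, 2 → $t4=4-2=2
cmp $t4, 0  (cmp 2,0)
bgt start: taken
lw $t2, 0($t7) → $t2=M[16]=-4
sub $t2, $t2, 14 → $t2=(-4)-14=-18
add $t7, $t7, 4 → $t7=16+4=20
sub $t4, $t4, 2 → $t4=2-2=0
cmp $t4, 0  (cmp 0,0)
bgt start: not taken
sw $t2, (16) → M[16]=-18
halt.
Total executed instructions: 35.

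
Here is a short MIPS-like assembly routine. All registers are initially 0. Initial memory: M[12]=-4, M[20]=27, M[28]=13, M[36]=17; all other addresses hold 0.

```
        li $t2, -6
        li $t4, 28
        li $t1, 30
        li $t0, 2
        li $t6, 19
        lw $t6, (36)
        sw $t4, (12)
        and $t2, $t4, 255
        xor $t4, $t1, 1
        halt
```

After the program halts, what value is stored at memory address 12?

28

li $t2, -6 → $t2=-6
li $t4, 28 → $t4=28
li $t1, 30 → $t1=30
li $t0, 2 → $t0=2
li $t6, 19 → $t6=19
lw $t6, (36) → $t6=M[36]=17
sw $t4, (12) → M[12]=28
and $t2, $t4, 255 → $t2=28&255=28
xor $t4, $t1, 1 → $t4=30^1=31
halt.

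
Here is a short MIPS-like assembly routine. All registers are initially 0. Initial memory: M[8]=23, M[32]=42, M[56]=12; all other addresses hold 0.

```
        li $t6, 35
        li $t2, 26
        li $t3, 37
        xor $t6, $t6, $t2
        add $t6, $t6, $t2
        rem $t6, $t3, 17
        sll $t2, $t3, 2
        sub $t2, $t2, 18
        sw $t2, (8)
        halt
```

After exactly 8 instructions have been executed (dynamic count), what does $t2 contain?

130

$t6=35
$t2=26
$t3=37
$t6=35^26=57
$t6=57+26=83
$t6=37%17=3
$t2=37<<2=148
$t2=148-18=130
After step 8: $t2 = 130.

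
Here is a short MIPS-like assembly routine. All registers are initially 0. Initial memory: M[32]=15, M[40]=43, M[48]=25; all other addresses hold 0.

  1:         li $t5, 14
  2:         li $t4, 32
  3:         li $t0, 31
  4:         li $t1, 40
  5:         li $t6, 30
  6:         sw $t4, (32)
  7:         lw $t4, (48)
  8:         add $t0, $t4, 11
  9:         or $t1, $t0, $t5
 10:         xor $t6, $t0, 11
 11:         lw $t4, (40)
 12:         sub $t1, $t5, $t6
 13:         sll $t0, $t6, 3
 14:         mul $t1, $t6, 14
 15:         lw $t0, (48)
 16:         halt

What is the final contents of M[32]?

$t5=14
$t4=32
$t0=31
$t1=40
$t6=30
sw $t4, (32) → M[32]=32
$t4=M[48]=25
$t0=25+11=36
$t1=36|14=46
$t6=36^11=47
$t4=M[40]=43
$t1=14-47=-33
$t0=47<<3=376
$t1=47*14=658
$t0=M[48]=25
halt.

32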